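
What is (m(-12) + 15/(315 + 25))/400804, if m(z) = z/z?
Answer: 71/27254672 ≈ 2.6051e-6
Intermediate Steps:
m(z) = 1
(m(-12) + 15/(315 + 25))/400804 = (1 + 15/(315 + 25))/400804 = (1 + 15/340)*(1/400804) = (1 + 15*(1/340))*(1/400804) = (1 + 3/68)*(1/400804) = (71/68)*(1/400804) = 71/27254672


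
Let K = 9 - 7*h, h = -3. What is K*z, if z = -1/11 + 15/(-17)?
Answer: -5460/187 ≈ -29.198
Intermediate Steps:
K = 30 (K = 9 - 7*(-3) = 9 + 21 = 30)
z = -182/187 (z = -1*1/11 + 15*(-1/17) = -1/11 - 15/17 = -182/187 ≈ -0.97326)
K*z = 30*(-182/187) = -5460/187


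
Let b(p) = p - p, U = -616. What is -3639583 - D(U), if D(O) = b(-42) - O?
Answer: -3640199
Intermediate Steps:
b(p) = 0
D(O) = -O (D(O) = 0 - O = -O)
-3639583 - D(U) = -3639583 - (-1)*(-616) = -3639583 - 1*616 = -3639583 - 616 = -3640199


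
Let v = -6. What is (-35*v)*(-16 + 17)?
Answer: 210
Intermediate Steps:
(-35*v)*(-16 + 17) = (-35*(-6))*(-16 + 17) = 210*1 = 210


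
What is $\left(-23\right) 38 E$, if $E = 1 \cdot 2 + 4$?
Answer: $-5244$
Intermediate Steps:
$E = 6$ ($E = 2 + 4 = 6$)
$\left(-23\right) 38 E = \left(-23\right) 38 \cdot 6 = \left(-874\right) 6 = -5244$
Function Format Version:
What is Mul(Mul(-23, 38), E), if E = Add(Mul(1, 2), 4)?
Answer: -5244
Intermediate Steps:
E = 6 (E = Add(2, 4) = 6)
Mul(Mul(-23, 38), E) = Mul(Mul(-23, 38), 6) = Mul(-874, 6) = -5244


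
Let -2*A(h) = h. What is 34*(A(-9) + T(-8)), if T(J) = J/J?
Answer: 187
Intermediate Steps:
A(h) = -h/2
T(J) = 1
34*(A(-9) + T(-8)) = 34*(-½*(-9) + 1) = 34*(9/2 + 1) = 34*(11/2) = 187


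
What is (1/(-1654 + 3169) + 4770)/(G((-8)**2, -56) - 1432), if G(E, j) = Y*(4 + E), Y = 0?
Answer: -7226551/2169480 ≈ -3.3310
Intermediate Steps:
G(E, j) = 0 (G(E, j) = 0*(4 + E) = 0)
(1/(-1654 + 3169) + 4770)/(G((-8)**2, -56) - 1432) = (1/(-1654 + 3169) + 4770)/(0 - 1432) = (1/1515 + 4770)/(-1432) = (1/1515 + 4770)*(-1/1432) = (7226551/1515)*(-1/1432) = -7226551/2169480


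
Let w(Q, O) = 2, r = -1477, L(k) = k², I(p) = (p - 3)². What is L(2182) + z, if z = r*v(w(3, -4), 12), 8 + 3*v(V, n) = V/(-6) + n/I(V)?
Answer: 42833869/9 ≈ 4.7593e+6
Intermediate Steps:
I(p) = (-3 + p)²
v(V, n) = -8/3 - V/18 + n/(3*(-3 + V)²) (v(V, n) = -8/3 + (V/(-6) + n/((-3 + V)²))/3 = -8/3 + (V*(-⅙) + n/(-3 + V)²)/3 = -8/3 + (-V/6 + n/(-3 + V)²)/3 = -8/3 + (-V/18 + n/(3*(-3 + V)²)) = -8/3 - V/18 + n/(3*(-3 + V)²))
z = -16247/9 (z = -1477*(-8/3 - 1/18*2 + (⅓)*12/(-3 + 2)²) = -1477*(-8/3 - ⅑ + (⅓)*12/(-1)²) = -1477*(-8/3 - ⅑ + (⅓)*12*1) = -1477*(-8/3 - ⅑ + 4) = -1477*11/9 = -16247/9 ≈ -1805.2)
L(2182) + z = 2182² - 16247/9 = 4761124 - 16247/9 = 42833869/9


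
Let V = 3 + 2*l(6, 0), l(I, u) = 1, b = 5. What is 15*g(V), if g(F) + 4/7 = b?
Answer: 465/7 ≈ 66.429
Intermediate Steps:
V = 5 (V = 3 + 2*1 = 3 + 2 = 5)
g(F) = 31/7 (g(F) = -4/7 + 5 = 31/7)
15*g(V) = 15*(31/7) = 465/7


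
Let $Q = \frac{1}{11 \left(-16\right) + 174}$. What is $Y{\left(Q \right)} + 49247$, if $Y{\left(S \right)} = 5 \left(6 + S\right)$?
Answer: $\frac{98549}{2} \approx 49275.0$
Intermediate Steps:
$Q = - \frac{1}{2}$ ($Q = \frac{1}{-176 + 174} = \frac{1}{-2} = - \frac{1}{2} \approx -0.5$)
$Y{\left(S \right)} = 30 + 5 S$
$Y{\left(Q \right)} + 49247 = \left(30 + 5 \left(- \frac{1}{2}\right)\right) + 49247 = \left(30 - \frac{5}{2}\right) + 49247 = \frac{55}{2} + 49247 = \frac{98549}{2}$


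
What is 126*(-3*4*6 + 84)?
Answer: 1512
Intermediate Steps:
126*(-3*4*6 + 84) = 126*(-12*6 + 84) = 126*(-72 + 84) = 126*12 = 1512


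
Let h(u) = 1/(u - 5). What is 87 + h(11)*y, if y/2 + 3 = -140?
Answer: 118/3 ≈ 39.333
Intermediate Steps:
y = -286 (y = -6 + 2*(-140) = -6 - 280 = -286)
h(u) = 1/(-5 + u)
87 + h(11)*y = 87 - 286/(-5 + 11) = 87 - 286/6 = 87 + (1/6)*(-286) = 87 - 143/3 = 118/3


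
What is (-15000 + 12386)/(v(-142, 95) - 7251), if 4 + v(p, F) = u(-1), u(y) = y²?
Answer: 1307/3627 ≈ 0.36035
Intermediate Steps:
v(p, F) = -3 (v(p, F) = -4 + (-1)² = -4 + 1 = -3)
(-15000 + 12386)/(v(-142, 95) - 7251) = (-15000 + 12386)/(-3 - 7251) = -2614/(-7254) = -2614*(-1/7254) = 1307/3627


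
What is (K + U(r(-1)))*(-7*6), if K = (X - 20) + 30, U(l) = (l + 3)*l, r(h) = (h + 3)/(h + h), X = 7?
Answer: -630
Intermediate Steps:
r(h) = (3 + h)/(2*h) (r(h) = (3 + h)/((2*h)) = (3 + h)*(1/(2*h)) = (3 + h)/(2*h))
U(l) = l*(3 + l) (U(l) = (3 + l)*l = l*(3 + l))
K = 17 (K = (7 - 20) + 30 = -13 + 30 = 17)
(K + U(r(-1)))*(-7*6) = (17 + ((½)*(3 - 1)/(-1))*(3 + (½)*(3 - 1)/(-1)))*(-7*6) = (17 + ((½)*(-1)*2)*(3 + (½)*(-1)*2))*(-42) = (17 - (3 - 1))*(-42) = (17 - 1*2)*(-42) = (17 - 2)*(-42) = 15*(-42) = -630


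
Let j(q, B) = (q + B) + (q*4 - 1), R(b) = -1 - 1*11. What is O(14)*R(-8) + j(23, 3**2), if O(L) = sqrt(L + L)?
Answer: 123 - 24*sqrt(7) ≈ 59.502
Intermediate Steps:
R(b) = -12 (R(b) = -1 - 11 = -12)
j(q, B) = -1 + B + 5*q (j(q, B) = (B + q) + (4*q - 1) = (B + q) + (-1 + 4*q) = -1 + B + 5*q)
O(L) = sqrt(2)*sqrt(L) (O(L) = sqrt(2*L) = sqrt(2)*sqrt(L))
O(14)*R(-8) + j(23, 3**2) = (sqrt(2)*sqrt(14))*(-12) + (-1 + 3**2 + 5*23) = (2*sqrt(7))*(-12) + (-1 + 9 + 115) = -24*sqrt(7) + 123 = 123 - 24*sqrt(7)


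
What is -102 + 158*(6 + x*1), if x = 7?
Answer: 1952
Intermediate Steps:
-102 + 158*(6 + x*1) = -102 + 158*(6 + 7*1) = -102 + 158*(6 + 7) = -102 + 158*13 = -102 + 2054 = 1952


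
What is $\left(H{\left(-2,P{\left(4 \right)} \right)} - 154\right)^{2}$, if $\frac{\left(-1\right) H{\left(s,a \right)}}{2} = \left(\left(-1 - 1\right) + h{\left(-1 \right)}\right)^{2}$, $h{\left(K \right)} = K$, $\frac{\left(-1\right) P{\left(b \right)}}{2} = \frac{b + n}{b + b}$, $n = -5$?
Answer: $29584$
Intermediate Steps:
$P{\left(b \right)} = - \frac{-5 + b}{b}$ ($P{\left(b \right)} = - 2 \frac{b - 5}{b + b} = - 2 \frac{-5 + b}{2 b} = - \frac{-5 + b}{b}$)
$H{\left(s,a \right)} = -18$ ($H{\left(s,a \right)} = - 2 \left(\left(-1 - 1\right) - 1\right)^{2} = - 2 \left(-2 - 1\right)^{2} = - 2 \left(-3\right)^{2} = \left(-2\right) 9 = -18$)
$\left(H{\left(-2,P{\left(4 \right)} \right)} - 154\right)^{2} = \left(-18 - 154\right)^{2} = \left(-172\right)^{2} = 29584$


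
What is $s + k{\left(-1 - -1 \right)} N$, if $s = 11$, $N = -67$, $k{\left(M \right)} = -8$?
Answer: $547$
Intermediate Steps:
$s + k{\left(-1 - -1 \right)} N = 11 - -536 = 11 + 536 = 547$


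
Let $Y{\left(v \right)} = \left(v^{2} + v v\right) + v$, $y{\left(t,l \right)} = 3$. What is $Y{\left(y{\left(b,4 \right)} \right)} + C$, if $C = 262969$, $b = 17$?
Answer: $262990$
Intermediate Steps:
$Y{\left(v \right)} = v + 2 v^{2}$ ($Y{\left(v \right)} = \left(v^{2} + v^{2}\right) + v = 2 v^{2} + v = v + 2 v^{2}$)
$Y{\left(y{\left(b,4 \right)} \right)} + C = 3 \left(1 + 2 \cdot 3\right) + 262969 = 3 \left(1 + 6\right) + 262969 = 3 \cdot 7 + 262969 = 21 + 262969 = 262990$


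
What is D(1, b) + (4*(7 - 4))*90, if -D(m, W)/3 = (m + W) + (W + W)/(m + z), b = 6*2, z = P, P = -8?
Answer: 7359/7 ≈ 1051.3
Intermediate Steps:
z = -8
b = 12
D(m, W) = -3*W - 3*m - 6*W/(-8 + m) (D(m, W) = -3*((m + W) + (W + W)/(m - 8)) = -3*((W + m) + (2*W)/(-8 + m)) = -3*((W + m) + 2*W/(-8 + m)) = -3*(W + m + 2*W/(-8 + m)) = -3*W - 3*m - 6*W/(-8 + m))
D(1, b) + (4*(7 - 4))*90 = 3*(-1*1² + 6*12 + 8*1 - 1*12*1)/(-8 + 1) + (4*(7 - 4))*90 = 3*(-1*1 + 72 + 8 - 12)/(-7) + (4*3)*90 = 3*(-⅐)*(-1 + 72 + 8 - 12) + 12*90 = 3*(-⅐)*67 + 1080 = -201/7 + 1080 = 7359/7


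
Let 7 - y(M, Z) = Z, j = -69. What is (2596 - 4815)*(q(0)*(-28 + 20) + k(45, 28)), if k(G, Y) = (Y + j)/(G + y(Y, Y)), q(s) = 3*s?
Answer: 90979/24 ≈ 3790.8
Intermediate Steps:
y(M, Z) = 7 - Z
k(G, Y) = (-69 + Y)/(7 + G - Y) (k(G, Y) = (Y - 69)/(G + (7 - Y)) = (-69 + Y)/(7 + G - Y))
(2596 - 4815)*(q(0)*(-28 + 20) + k(45, 28)) = (2596 - 4815)*((3*0)*(-28 + 20) + (-69 + 28)/(7 + 45 - 1*28)) = -2219*(0*(-8) - 41/(7 + 45 - 28)) = -2219*(0 - 41/24) = -2219*(-41/24) = 90979/24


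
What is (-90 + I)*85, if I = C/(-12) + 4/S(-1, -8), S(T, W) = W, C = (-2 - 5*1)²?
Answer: -96475/12 ≈ -8039.6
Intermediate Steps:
C = 49 (C = (-2 - 5)² = (-7)² = 49)
I = -55/12 (I = 49/(-12) + 4/(-8) = 49*(-1/12) + 4*(-⅛) = -49/12 - ½ = -55/12 ≈ -4.5833)
(-90 + I)*85 = (-90 - 55/12)*85 = -1135/12*85 = -96475/12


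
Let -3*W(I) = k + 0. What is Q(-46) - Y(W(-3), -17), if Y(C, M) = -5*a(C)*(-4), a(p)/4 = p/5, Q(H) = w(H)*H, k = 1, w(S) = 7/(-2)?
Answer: 499/3 ≈ 166.33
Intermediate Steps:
w(S) = -7/2 (w(S) = 7*(-1/2) = -7/2)
Q(H) = -7*H/2
a(p) = 4*p/5 (a(p) = 4*(p/5) = 4*p/5)
W(I) = -1/3 (W(I) = -(1 + 0)/3 = -1/3*1 = -1/3)
Y(C, M) = 16*C (Y(C, M) = -4*C*(-4) = 16*C)
Q(-46) - Y(W(-3), -17) = -7/2*(-46) - 16*(-1)/3 = 161 - 1*(-16/3) = 161 + 16/3 = 499/3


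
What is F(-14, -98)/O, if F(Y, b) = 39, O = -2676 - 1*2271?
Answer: -13/1649 ≈ -0.0078836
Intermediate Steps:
O = -4947 (O = -2676 - 2271 = -4947)
F(-14, -98)/O = 39/(-4947) = 39*(-1/4947) = -13/1649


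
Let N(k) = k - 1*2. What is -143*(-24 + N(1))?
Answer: 3575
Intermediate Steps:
N(k) = -2 + k (N(k) = k - 2 = -2 + k)
-143*(-24 + N(1)) = -143*(-24 + (-2 + 1)) = -143*(-24 - 1) = -143*(-25) = 3575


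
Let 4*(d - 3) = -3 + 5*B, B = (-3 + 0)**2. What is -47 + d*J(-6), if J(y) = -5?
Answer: -229/2 ≈ -114.50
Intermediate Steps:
B = 9 (B = (-3)**2 = 9)
d = 27/2 (d = 3 + (-3 + 5*9)/4 = 3 + (-3 + 45)/4 = 3 + (1/4)*42 = 3 + 21/2 = 27/2 ≈ 13.500)
-47 + d*J(-6) = -47 + (27/2)*(-5) = -47 - 135/2 = -229/2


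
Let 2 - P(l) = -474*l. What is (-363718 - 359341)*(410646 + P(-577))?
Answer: -99167541850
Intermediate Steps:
P(l) = 2 + 474*l (P(l) = 2 - (-474)*l = 2 + 474*l)
(-363718 - 359341)*(410646 + P(-577)) = (-363718 - 359341)*(410646 + (2 + 474*(-577))) = -723059*(410646 + (2 - 273498)) = -723059*(410646 - 273496) = -723059*137150 = -99167541850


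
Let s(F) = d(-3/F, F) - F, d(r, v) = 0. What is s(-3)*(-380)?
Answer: -1140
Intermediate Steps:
s(F) = -F (s(F) = 0 - F = -F)
s(-3)*(-380) = -1*(-3)*(-380) = 3*(-380) = -1140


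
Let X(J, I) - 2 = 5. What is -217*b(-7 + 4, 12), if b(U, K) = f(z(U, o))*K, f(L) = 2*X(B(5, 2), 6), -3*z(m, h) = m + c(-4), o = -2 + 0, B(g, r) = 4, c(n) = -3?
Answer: -36456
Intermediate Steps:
X(J, I) = 7 (X(J, I) = 2 + 5 = 7)
o = -2
z(m, h) = 1 - m/3 (z(m, h) = -(m - 3)/3 = -(-3 + m)/3 = 1 - m/3)
f(L) = 14 (f(L) = 2*7 = 14)
b(U, K) = 14*K
-217*b(-7 + 4, 12) = -3038*12 = -217*168 = -36456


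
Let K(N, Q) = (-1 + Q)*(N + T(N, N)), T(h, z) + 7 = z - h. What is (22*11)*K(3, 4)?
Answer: -2904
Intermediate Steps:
T(h, z) = -7 + z - h (T(h, z) = -7 + (z - h) = -7 + z - h)
K(N, Q) = (-1 + Q)*(-7 + N) (K(N, Q) = (-1 + Q)*(N + (-7 + N - N)) = (-1 + Q)*(N - 7) = (-1 + Q)*(-7 + N))
(22*11)*K(3, 4) = (22*11)*(7 - 1*3 - 7*4 + 3*4) = 242*(7 - 3 - 28 + 12) = 242*(-12) = -2904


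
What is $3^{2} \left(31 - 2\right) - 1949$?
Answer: $-1688$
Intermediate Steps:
$3^{2} \left(31 - 2\right) - 1949 = 9 \cdot 29 - 1949 = 261 - 1949 = -1688$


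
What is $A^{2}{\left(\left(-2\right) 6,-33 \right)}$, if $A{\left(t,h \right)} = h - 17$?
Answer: $2500$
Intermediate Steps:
$A{\left(t,h \right)} = -17 + h$
$A^{2}{\left(\left(-2\right) 6,-33 \right)} = \left(-17 - 33\right)^{2} = \left(-50\right)^{2} = 2500$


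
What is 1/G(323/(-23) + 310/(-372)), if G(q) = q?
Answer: -138/2053 ≈ -0.067219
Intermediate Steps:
1/G(323/(-23) + 310/(-372)) = 1/(323/(-23) + 310/(-372)) = 1/(323*(-1/23) + 310*(-1/372)) = 1/(-323/23 - 5/6) = 1/(-2053/138) = -138/2053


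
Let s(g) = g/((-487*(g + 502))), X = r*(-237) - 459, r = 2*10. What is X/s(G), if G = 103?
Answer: 1531807365/103 ≈ 1.4872e+7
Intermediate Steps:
r = 20
X = -5199 (X = 20*(-237) - 459 = -4740 - 459 = -5199)
s(g) = g/(-244474 - 487*g) (s(g) = g/((-487*(502 + g))) = g/(-244474 - 487*g))
X/s(G) = -5199/((-1*103/(244474 + 487*103))) = -5199/((-1*103/(244474 + 50161))) = -5199/((-1*103/294635)) = -5199/((-1*103*1/294635)) = -5199/(-103/294635) = -5199*(-294635/103) = 1531807365/103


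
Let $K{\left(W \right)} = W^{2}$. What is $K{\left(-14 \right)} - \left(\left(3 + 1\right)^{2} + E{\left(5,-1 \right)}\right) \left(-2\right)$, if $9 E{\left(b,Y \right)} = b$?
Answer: $\frac{2062}{9} \approx 229.11$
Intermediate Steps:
$E{\left(b,Y \right)} = \frac{b}{9}$
$K{\left(-14 \right)} - \left(\left(3 + 1\right)^{2} + E{\left(5,-1 \right)}\right) \left(-2\right) = \left(-14\right)^{2} - \left(\left(3 + 1\right)^{2} + \frac{1}{9} \cdot 5\right) \left(-2\right) = 196 - \left(4^{2} + \frac{5}{9}\right) \left(-2\right) = 196 - \left(16 + \frac{5}{9}\right) \left(-2\right) = 196 - \frac{149}{9} \left(-2\right) = 196 - - \frac{298}{9} = 196 + \frac{298}{9} = \frac{2062}{9}$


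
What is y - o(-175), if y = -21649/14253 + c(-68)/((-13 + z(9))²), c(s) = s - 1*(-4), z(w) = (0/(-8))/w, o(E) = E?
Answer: 416961602/2408757 ≈ 173.10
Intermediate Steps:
z(w) = 0 (z(w) = (0*(-⅛))/w = 0/w = 0)
c(s) = 4 + s (c(s) = s + 4 = 4 + s)
y = -4570873/2408757 (y = -21649/14253 + (4 - 68)/((-13 + 0)²) = -21649*1/14253 - 64/((-13)²) = -21649/14253 - 64/169 = -4570873/2408757 ≈ -1.8976)
y - o(-175) = -4570873/2408757 - 1*(-175) = -4570873/2408757 + 175 = 416961602/2408757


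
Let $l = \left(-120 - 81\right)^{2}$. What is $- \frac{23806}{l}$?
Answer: $- \frac{23806}{40401} \approx -0.58924$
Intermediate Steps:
$l = 40401$ ($l = \left(-201\right)^{2} = 40401$)
$- \frac{23806}{l} = - \frac{23806}{40401}$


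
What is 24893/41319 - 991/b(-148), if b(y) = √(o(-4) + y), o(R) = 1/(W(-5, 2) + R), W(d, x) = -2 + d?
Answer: 24893/41319 + 991*I*√1991/543 ≈ 0.60246 + 81.435*I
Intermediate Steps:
o(R) = 1/(-7 + R) (o(R) = 1/((-2 - 5) + R) = 1/(-7 + R))
b(y) = √(-1/11 + y) (b(y) = √(1/(-7 - 4) + y) = √(1/(-11) + y) = √(-1/11 + y))
24893/41319 - 991/b(-148) = 24893/41319 - 991*11/√(-11 + 121*(-148)) = 24893*(1/41319) - 991*11/√(-11 - 17908) = 24893/41319 - 991*(-I*√1991/543) = 24893/41319 - (-991)*I*√1991/543 = 24893/41319 + 991*I*√1991/543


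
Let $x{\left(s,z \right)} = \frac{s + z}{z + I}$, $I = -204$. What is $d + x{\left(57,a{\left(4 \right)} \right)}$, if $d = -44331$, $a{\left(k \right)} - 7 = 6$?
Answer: $- \frac{8467291}{191} \approx -44331.0$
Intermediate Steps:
$a{\left(k \right)} = 13$ ($a{\left(k \right)} = 7 + 6 = 13$)
$x{\left(s,z \right)} = \frac{s + z}{-204 + z}$ ($x{\left(s,z \right)} = \frac{s + z}{z - 204} = \frac{s + z}{-204 + z}$)
$d + x{\left(57,a{\left(4 \right)} \right)} = -44331 + \frac{57 + 13}{-204 + 13} = -44331 + \frac{1}{-191} \cdot 70 = -44331 - \frac{70}{191} = - \frac{8467291}{191}$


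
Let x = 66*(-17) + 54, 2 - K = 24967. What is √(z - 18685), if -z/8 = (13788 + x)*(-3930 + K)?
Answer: √2940336515 ≈ 54225.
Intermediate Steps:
K = -24965 (K = 2 - 1*24967 = 2 - 24967 = -24965)
x = -1068 (x = -1122 + 54 = -1068)
z = 2940355200 (z = -8*(13788 - 1068)*(-3930 - 24965) = -101760*(-28895) = -8*(-367544400) = 2940355200)
√(z - 18685) = √(2940355200 - 18685) = √2940336515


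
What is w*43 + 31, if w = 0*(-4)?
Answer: 31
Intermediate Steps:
w = 0
w*43 + 31 = 0*43 + 31 = 0 + 31 = 31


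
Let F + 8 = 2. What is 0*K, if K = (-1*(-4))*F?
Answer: 0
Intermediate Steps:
F = -6 (F = -8 + 2 = -6)
K = -24 (K = -1*(-4)*(-6) = 4*(-6) = -24)
0*K = 0*(-24) = 0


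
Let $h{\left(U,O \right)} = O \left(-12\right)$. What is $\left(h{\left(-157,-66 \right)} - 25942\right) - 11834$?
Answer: $-36984$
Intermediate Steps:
$h{\left(U,O \right)} = - 12 O$
$\left(h{\left(-157,-66 \right)} - 25942\right) - 11834 = \left(\left(-12\right) \left(-66\right) - 25942\right) - 11834 = \left(792 - 25942\right) - 11834 = -25150 - 11834 = -36984$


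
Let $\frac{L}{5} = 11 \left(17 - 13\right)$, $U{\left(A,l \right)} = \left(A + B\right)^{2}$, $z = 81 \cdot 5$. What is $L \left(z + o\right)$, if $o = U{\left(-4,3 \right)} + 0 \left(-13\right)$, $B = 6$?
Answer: $89980$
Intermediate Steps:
$z = 405$
$U{\left(A,l \right)} = \left(6 + A\right)^{2}$ ($U{\left(A,l \right)} = \left(A + 6\right)^{2} = \left(6 + A\right)^{2}$)
$o = 4$ ($o = \left(6 - 4\right)^{2} + 0 \left(-13\right) = 2^{2} + 0 = 4 + 0 = 4$)
$L = 220$ ($L = 5 \cdot 11 \left(17 - 13\right) = 5 \cdot 11 \cdot 4 = 5 \cdot 44 = 220$)
$L \left(z + o\right) = 220 \left(405 + 4\right) = 220 \cdot 409 = 89980$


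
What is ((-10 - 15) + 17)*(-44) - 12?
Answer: 340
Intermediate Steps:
((-10 - 15) + 17)*(-44) - 12 = (-25 + 17)*(-44) - 12 = -8*(-44) - 12 = 352 - 12 = 340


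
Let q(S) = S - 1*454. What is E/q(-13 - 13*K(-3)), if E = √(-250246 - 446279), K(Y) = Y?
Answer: -5*I*√27861/428 ≈ -1.95*I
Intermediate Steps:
E = 5*I*√27861 (E = √(-696525) = 5*I*√27861 ≈ 834.58*I)
q(S) = -454 + S (q(S) = S - 454 = -454 + S)
E/q(-13 - 13*K(-3)) = (5*I*√27861)/(-454 + (-13 - 13*(-3))) = (5*I*√27861)/(-454 + (-13 + 39)) = (5*I*√27861)/(-454 + 26) = (5*I*√27861)/(-428) = (5*I*√27861)*(-1/428) = -5*I*√27861/428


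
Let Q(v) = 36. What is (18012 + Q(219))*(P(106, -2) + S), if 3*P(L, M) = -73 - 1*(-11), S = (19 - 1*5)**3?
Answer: 49150720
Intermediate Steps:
S = 2744 (S = (19 - 5)**3 = 14**3 = 2744)
P(L, M) = -62/3 (P(L, M) = (-73 - 1*(-11))/3 = (-73 + 11)/3 = (1/3)*(-62) = -62/3)
(18012 + Q(219))*(P(106, -2) + S) = (18012 + 36)*(-62/3 + 2744) = 18048*(8170/3) = 49150720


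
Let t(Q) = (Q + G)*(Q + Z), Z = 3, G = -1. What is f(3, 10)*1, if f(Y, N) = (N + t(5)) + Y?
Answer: 45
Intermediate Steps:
t(Q) = (-1 + Q)*(3 + Q) (t(Q) = (Q - 1)*(Q + 3) = (-1 + Q)*(3 + Q))
f(Y, N) = 32 + N + Y (f(Y, N) = (N + (-3 + 5² + 2*5)) + Y = (N + (-3 + 25 + 10)) + Y = (N + 32) + Y = (32 + N) + Y = 32 + N + Y)
f(3, 10)*1 = (32 + 10 + 3)*1 = 45*1 = 45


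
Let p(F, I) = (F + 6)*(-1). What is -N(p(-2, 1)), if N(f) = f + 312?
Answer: -308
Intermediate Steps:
p(F, I) = -6 - F (p(F, I) = (6 + F)*(-1) = -6 - F)
N(f) = 312 + f
-N(p(-2, 1)) = -(312 + (-6 - 1*(-2))) = -(312 + (-6 + 2)) = -(312 - 4) = -1*308 = -308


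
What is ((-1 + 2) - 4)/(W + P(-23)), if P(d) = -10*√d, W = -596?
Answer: 149/29793 - 5*I*√23/59586 ≈ 0.0050012 - 0.00040243*I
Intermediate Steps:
((-1 + 2) - 4)/(W + P(-23)) = ((-1 + 2) - 4)/(-596 - 10*I*√23) = (1 - 4)/(-596 - 10*I*√23) = -3/(-596 - 10*I*√23)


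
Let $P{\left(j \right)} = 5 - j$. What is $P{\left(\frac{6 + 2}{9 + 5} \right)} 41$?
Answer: $\frac{1271}{7} \approx 181.57$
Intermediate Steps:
$P{\left(\frac{6 + 2}{9 + 5} \right)} 41 = \left(5 - \frac{6 + 2}{9 + 5}\right) 41 = \left(5 - \frac{8}{14}\right) 41 = \left(5 - 8 \cdot \frac{1}{14}\right) 41 = \left(5 - \frac{4}{7}\right) 41 = \frac{31}{7} \cdot 41 = \frac{1271}{7}$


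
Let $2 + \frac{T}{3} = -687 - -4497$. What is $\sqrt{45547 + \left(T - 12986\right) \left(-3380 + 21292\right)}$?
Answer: $i \sqrt{27932997} \approx 5285.2 i$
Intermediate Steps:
$T = 11424$ ($T = -6 + 3 \left(-687 - -4497\right) = -6 + 3 \left(-687 + 4497\right) = -6 + 3 \cdot 3810 = -6 + 11430 = 11424$)
$\sqrt{45547 + \left(T - 12986\right) \left(-3380 + 21292\right)} = \sqrt{45547 + \left(11424 - 12986\right) \left(-3380 + 21292\right)} = \sqrt{45547 - 27978544} = \sqrt{-27932997} = i \sqrt{27932997}$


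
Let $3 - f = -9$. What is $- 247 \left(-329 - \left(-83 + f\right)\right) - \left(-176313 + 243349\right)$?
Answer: $-3310$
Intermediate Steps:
$f = 12$ ($f = 3 - -9 = 3 + 9 = 12$)
$- 247 \left(-329 - \left(-83 + f\right)\right) - \left(-176313 + 243349\right) = - 247 \left(-329 + \left(83 - 12\right)\right) - \left(-176313 + 243349\right) = - 247 \left(-329 + \left(83 - 12\right)\right) - 67036 = - 247 \left(-329 + 71\right) - 67036 = \left(-247\right) \left(-258\right) - 67036 = 63726 - 67036 = -3310$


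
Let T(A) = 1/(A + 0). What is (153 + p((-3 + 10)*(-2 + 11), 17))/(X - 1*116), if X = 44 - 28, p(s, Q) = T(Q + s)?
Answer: -12241/8000 ≈ -1.5301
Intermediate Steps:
T(A) = 1/A
p(s, Q) = 1/(Q + s)
X = 16
(153 + p((-3 + 10)*(-2 + 11), 17))/(X - 1*116) = (153 + 1/(17 + (-3 + 10)*(-2 + 11)))/(16 - 1*116) = (153 + 1/(17 + 7*9))/(16 - 116) = (153 + 1/(17 + 63))/(-100) = (153 + 1/80)*(-1/100) = (12241/80)*(-1/100) = -12241/8000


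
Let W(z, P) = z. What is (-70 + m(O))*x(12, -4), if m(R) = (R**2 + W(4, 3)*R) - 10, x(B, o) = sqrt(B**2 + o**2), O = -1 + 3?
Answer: -272*sqrt(10) ≈ -860.14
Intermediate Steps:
O = 2
m(R) = -10 + R**2 + 4*R (m(R) = (R**2 + 4*R) - 10 = -10 + R**2 + 4*R)
(-70 + m(O))*x(12, -4) = (-70 + (-10 + 2**2 + 4*2))*sqrt(12**2 + (-4)**2) = (-70 + (-10 + 4 + 8))*sqrt(144 + 16) = (-70 + 2)*sqrt(160) = -272*sqrt(10)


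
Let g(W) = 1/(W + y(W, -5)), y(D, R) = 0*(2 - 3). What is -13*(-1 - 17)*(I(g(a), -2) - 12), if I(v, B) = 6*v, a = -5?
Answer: -15444/5 ≈ -3088.8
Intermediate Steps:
y(D, R) = 0 (y(D, R) = 0*(-1) = 0)
g(W) = 1/W (g(W) = 1/(W + 0) = 1/W)
-13*(-1 - 17)*(I(g(a), -2) - 12) = -13*(-1 - 17)*(6/(-5) - 12) = -(-234)*(6*(-⅕) - 12) = -(-234)*(-6/5 - 12) = -(-234)*(-66)/5 = -13*1188/5 = -15444/5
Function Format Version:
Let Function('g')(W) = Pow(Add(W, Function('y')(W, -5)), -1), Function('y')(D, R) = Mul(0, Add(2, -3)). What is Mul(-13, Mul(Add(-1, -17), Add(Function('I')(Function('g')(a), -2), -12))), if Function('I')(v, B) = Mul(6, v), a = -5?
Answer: Rational(-15444, 5) ≈ -3088.8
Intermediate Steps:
Function('y')(D, R) = 0 (Function('y')(D, R) = Mul(0, -1) = 0)
Function('g')(W) = Pow(W, -1) (Function('g')(W) = Pow(Add(W, 0), -1) = Pow(W, -1))
Mul(-13, Mul(Add(-1, -17), Add(Function('I')(Function('g')(a), -2), -12))) = Mul(-13, Mul(Add(-1, -17), Add(Mul(6, Pow(-5, -1)), -12))) = Mul(-13, Mul(-18, Add(Mul(6, Rational(-1, 5)), -12))) = Mul(-13, Mul(-18, Add(Rational(-6, 5), -12))) = Mul(-13, Mul(-18, Rational(-66, 5))) = Mul(-13, Rational(1188, 5)) = Rational(-15444, 5)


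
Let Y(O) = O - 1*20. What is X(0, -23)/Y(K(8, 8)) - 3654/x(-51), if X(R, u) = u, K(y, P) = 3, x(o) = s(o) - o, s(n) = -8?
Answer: -61129/731 ≈ -83.624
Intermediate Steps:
x(o) = -8 - o
Y(O) = -20 + O (Y(O) = O - 20 = -20 + O)
X(0, -23)/Y(K(8, 8)) - 3654/x(-51) = -23/(-20 + 3) - 3654/(-8 - 1*(-51)) = -23/(-17) - 3654/(-8 + 51) = -23*(-1/17) - 3654/43 = 23/17 - 3654*1/43 = 23/17 - 3654/43 = -61129/731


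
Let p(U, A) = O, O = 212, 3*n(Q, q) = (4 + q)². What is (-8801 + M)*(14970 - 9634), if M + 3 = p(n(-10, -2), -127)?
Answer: -45846912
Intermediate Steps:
n(Q, q) = (4 + q)²/3
p(U, A) = 212
M = 209 (M = -3 + 212 = 209)
(-8801 + M)*(14970 - 9634) = (-8801 + 209)*(14970 - 9634) = -8592*5336 = -45846912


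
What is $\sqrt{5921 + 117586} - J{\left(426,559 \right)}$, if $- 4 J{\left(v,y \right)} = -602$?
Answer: $- \frac{301}{2} + 3 \sqrt{13723} \approx 200.94$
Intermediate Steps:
$J{\left(v,y \right)} = \frac{301}{2}$ ($J{\left(v,y \right)} = \left(- \frac{1}{4}\right) \left(-602\right) = \frac{301}{2}$)
$\sqrt{5921 + 117586} - J{\left(426,559 \right)} = \sqrt{5921 + 117586} - \frac{301}{2} = \sqrt{123507} - \frac{301}{2} = 3 \sqrt{13723} - \frac{301}{2} = - \frac{301}{2} + 3 \sqrt{13723}$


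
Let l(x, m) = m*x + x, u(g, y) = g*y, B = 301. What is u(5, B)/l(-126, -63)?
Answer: 215/1116 ≈ 0.19265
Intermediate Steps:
l(x, m) = x + m*x
u(5, B)/l(-126, -63) = (5*301)/((-126*(1 - 63))) = 1505/((-126*(-62))) = 1505/7812 = 1505*(1/7812) = 215/1116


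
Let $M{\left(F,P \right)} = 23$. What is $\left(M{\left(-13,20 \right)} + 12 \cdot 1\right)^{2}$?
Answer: $1225$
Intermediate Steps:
$\left(M{\left(-13,20 \right)} + 12 \cdot 1\right)^{2} = \left(23 + 12 \cdot 1\right)^{2} = \left(23 + 12\right)^{2} = 35^{2} = 1225$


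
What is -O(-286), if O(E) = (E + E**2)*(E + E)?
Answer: 46623720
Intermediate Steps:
O(E) = 2*E*(E + E**2) (O(E) = (E + E**2)*(2*E) = 2*E*(E + E**2))
-O(-286) = -2*(-286)**2*(1 - 286) = -2*81796*(-285) = -1*(-46623720) = 46623720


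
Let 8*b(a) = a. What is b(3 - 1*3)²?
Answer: 0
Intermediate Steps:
b(a) = a/8
b(3 - 1*3)² = ((3 - 1*3)/8)² = ((3 - 3)/8)² = ((⅛)*0)² = 0² = 0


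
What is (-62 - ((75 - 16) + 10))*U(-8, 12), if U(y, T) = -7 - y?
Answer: -131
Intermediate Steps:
(-62 - ((75 - 16) + 10))*U(-8, 12) = (-62 - ((75 - 16) + 10))*(-7 - 1*(-8)) = (-62 - (59 + 10))*(-7 + 8) = (-62 - 1*69)*1 = (-62 - 69)*1 = -131*1 = -131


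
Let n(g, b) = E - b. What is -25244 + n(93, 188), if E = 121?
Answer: -25311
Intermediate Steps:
n(g, b) = 121 - b
-25244 + n(93, 188) = -25244 + (121 - 1*188) = -25244 + (121 - 188) = -25244 - 67 = -25311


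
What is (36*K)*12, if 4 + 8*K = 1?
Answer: -162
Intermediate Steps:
K = -3/8 (K = -½ + (⅛)*1 = -½ + ⅛ = -3/8 ≈ -0.37500)
(36*K)*12 = (36*(-3/8))*12 = -27/2*12 = -162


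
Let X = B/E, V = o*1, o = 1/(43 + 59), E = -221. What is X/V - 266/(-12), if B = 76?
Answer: -1007/78 ≈ -12.910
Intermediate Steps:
o = 1/102 ≈ 0.0098039
V = 1/102 (V = (1/102)*1 = 1/102 ≈ 0.0098039)
X = -76/221 (X = 76/(-221) = 76*(-1/221) = -76/221 ≈ -0.34389)
X/V - 266/(-12) = -76/(221*1/102) - 266/(-12) = -76/221*102 - 266*(-1/12) = -456/13 + 133/6 = -1007/78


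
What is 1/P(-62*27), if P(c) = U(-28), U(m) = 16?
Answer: 1/16 ≈ 0.062500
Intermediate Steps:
P(c) = 16
1/P(-62*27) = 1/16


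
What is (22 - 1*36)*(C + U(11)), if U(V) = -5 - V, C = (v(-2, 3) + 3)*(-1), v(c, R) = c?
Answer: 238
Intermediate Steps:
C = -1 (C = (-2 + 3)*(-1) = 1*(-1) = -1)
(22 - 1*36)*(C + U(11)) = (22 - 1*36)*(-1 + (-5 - 1*11)) = (22 - 36)*(-1 + (-5 - 11)) = -14*(-1 - 16) = -14*(-17) = 238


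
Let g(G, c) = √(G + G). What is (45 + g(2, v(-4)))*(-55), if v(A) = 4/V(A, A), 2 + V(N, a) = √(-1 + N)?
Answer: -2585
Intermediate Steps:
V(N, a) = -2 + √(-1 + N)
v(A) = 4/(-2 + √(-1 + A))
g(G, c) = √2*√G (g(G, c) = √(2*G) = √2*√G)
(45 + g(2, v(-4)))*(-55) = (45 + √2*√2)*(-55) = (45 + 2)*(-55) = 47*(-55) = -2585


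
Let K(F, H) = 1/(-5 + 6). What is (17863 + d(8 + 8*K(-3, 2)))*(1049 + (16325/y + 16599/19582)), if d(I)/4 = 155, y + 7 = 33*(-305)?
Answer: 1910603219769171/98614952 ≈ 1.9374e+7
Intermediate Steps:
K(F, H) = 1 (K(F, H) = 1/1 = 1)
y = -10072 (y = -7 + 33*(-305) = -7 - 10065 = -10072)
d(I) = 620 (d(I) = 4*155 = 620)
(17863 + d(8 + 8*K(-3, 2)))*(1049 + (16325/y + 16599/19582)) = (17863 + 620)*(1049 + (16325/(-10072) + 16599/19582)) = 18483*(1049 + (16325*(-1/10072) + 16599*(1/19582))) = 18483*(1049 + (-16325/10072 + 16599/19582)) = 18483*(1049 - 76245511/98614952) = 18483*(103370839137/98614952) = 1910603219769171/98614952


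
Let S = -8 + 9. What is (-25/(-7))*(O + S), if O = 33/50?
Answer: 83/14 ≈ 5.9286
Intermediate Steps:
S = 1
O = 33/50 (O = 33*(1/50) = 33/50 ≈ 0.66000)
(-25/(-7))*(O + S) = (-25/(-7))*(33/50 + 1) = -25*(-⅐)*(83/50) = (25/7)*(83/50) = 83/14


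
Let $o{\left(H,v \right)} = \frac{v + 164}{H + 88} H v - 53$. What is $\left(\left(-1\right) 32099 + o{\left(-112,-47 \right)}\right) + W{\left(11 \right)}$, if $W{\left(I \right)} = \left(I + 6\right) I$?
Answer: $-57627$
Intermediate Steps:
$o{\left(H,v \right)} = -53 + \frac{H v \left(164 + v\right)}{88 + H}$ ($o{\left(H,v \right)} = \frac{164 + v}{88 + H} H v - 53 = \frac{H \left(164 + v\right)}{88 + H} v - 53 = \frac{H v \left(164 + v\right)}{88 + H} - 53 = -53 + \frac{H v \left(164 + v\right)}{88 + H}$)
$W{\left(I \right)} = I \left(6 + I\right)$ ($W{\left(I \right)} = \left(6 + I\right) I = I \left(6 + I\right)$)
$\left(\left(-1\right) 32099 + o{\left(-112,-47 \right)}\right) + W{\left(11 \right)} = \left(\left(-1\right) 32099 + \frac{-4664 - -5936 - 112 \left(-47\right)^{2} + 164 \left(-112\right) \left(-47\right)}{88 - 112}\right) + 11 \left(6 + 11\right) = \left(-32099 + \frac{-4664 + 5936 - 247408 + 863296}{-24}\right) + 11 \cdot 17 = \left(-32099 - \frac{-4664 + 5936 - 247408 + 863296}{24}\right) + 187 = \left(-32099 - 25715\right) + 187 = -57814 + 187 = -57627$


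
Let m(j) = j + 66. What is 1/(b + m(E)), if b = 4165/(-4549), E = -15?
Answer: 4549/227834 ≈ 0.019966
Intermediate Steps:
m(j) = 66 + j
b = -4165/4549 (b = 4165*(-1/4549) = -4165/4549 ≈ -0.91559)
1/(b + m(E)) = 1/(-4165/4549 + (66 - 15)) = 1/(-4165/4549 + 51) = 1/(227834/4549) = 4549/227834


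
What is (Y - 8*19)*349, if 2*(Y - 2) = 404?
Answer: 18148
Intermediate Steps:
Y = 204 (Y = 2 + (1/2)*404 = 2 + 202 = 204)
(Y - 8*19)*349 = (204 - 8*19)*349 = (204 - 152)*349 = 52*349 = 18148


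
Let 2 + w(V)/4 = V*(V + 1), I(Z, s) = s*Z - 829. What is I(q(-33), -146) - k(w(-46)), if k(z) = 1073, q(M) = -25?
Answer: 1748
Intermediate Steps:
I(Z, s) = -829 + Z*s (I(Z, s) = Z*s - 829 = -829 + Z*s)
w(V) = -8 + 4*V*(1 + V) (w(V) = -8 + 4*(V*(V + 1)) = -8 + 4*(V*(1 + V)) = -8 + 4*V*(1 + V))
I(q(-33), -146) - k(w(-46)) = (-829 - 25*(-146)) - 1*1073 = (-829 + 3650) - 1073 = 2821 - 1073 = 1748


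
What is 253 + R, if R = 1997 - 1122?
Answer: 1128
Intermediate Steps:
R = 875
253 + R = 253 + 875 = 1128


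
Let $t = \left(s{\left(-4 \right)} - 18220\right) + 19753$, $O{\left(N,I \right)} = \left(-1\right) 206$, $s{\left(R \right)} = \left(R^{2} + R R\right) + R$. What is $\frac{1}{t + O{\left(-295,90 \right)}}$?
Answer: $\frac{1}{1355} \approx 0.00073801$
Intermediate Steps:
$s{\left(R \right)} = R + 2 R^{2}$ ($s{\left(R \right)} = \left(R^{2} + R^{2}\right) + R = 2 R^{2} + R = R + 2 R^{2}$)
$O{\left(N,I \right)} = -206$
$t = 1561$ ($t = \left(- 4 \left(1 + 2 \left(-4\right)\right) - 18220\right) + 19753 = \left(- 4 \left(1 - 8\right) - 18220\right) + 19753 = \left(\left(-4\right) \left(-7\right) - 18220\right) + 19753 = \left(28 - 18220\right) + 19753 = -18192 + 19753 = 1561$)
$\frac{1}{t + O{\left(-295,90 \right)}} = \frac{1}{1561 - 206} = \frac{1}{1355}$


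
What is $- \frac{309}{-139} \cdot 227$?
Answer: $\frac{70143}{139} \approx 504.63$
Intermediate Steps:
$- \frac{309}{-139} \cdot 227 = \left(-309\right) \left(- \frac{1}{139}\right) 227 = \frac{309}{139} \cdot 227 = \frac{70143}{139}$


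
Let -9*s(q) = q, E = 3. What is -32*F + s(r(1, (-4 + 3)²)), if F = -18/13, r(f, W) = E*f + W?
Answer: 5132/117 ≈ 43.863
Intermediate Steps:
r(f, W) = W + 3*f (r(f, W) = 3*f + W = W + 3*f)
s(q) = -q/9
F = -18/13 (F = -18*1/13 = -18/13 ≈ -1.3846)
-32*F + s(r(1, (-4 + 3)²)) = -32*(-18/13) - ((-4 + 3)² + 3*1)/9 = 576/13 - ((-1)² + 3)/9 = 576/13 - (1 + 3)/9 = 576/13 - ⅑*4 = 576/13 - 4/9 = 5132/117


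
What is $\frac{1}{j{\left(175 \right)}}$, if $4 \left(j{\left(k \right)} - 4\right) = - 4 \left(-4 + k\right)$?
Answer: $- \frac{1}{167} \approx -0.005988$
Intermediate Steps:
$j{\left(k \right)} = 8 - k$ ($j{\left(k \right)} = 4 + \frac{\left(-4\right) \left(-4 + k\right)}{4} = 4 + \frac{16 - 4 k}{4} = 4 - \left(-4 + k\right) = 8 - k$)
$\frac{1}{j{\left(175 \right)}} = \frac{1}{8 - 175} = \frac{1}{-167} = - \frac{1}{167}$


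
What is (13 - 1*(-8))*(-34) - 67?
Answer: -781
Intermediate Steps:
(13 - 1*(-8))*(-34) - 67 = (13 + 8)*(-34) - 67 = 21*(-34) - 67 = -714 - 67 = -781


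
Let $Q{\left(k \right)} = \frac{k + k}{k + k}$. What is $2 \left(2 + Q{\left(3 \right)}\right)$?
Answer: $6$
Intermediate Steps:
$Q{\left(k \right)} = 1$ ($Q{\left(k \right)} = \frac{2 k}{2 k} = 2 k \frac{1}{2 k} = 1$)
$2 \left(2 + Q{\left(3 \right)}\right) = 2 \left(2 + 1\right) = 2 \cdot 3 = 6$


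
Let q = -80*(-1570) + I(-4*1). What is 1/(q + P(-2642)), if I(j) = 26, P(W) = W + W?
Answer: 1/120342 ≈ 8.3097e-6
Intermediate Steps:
P(W) = 2*W
q = 125626 (q = -80*(-1570) + 26 = 125600 + 26 = 125626)
1/(q + P(-2642)) = 1/(125626 + 2*(-2642)) = 1/(125626 - 5284) = 1/120342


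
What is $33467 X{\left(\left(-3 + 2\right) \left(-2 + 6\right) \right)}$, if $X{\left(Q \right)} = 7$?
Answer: $234269$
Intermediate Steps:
$33467 X{\left(\left(-3 + 2\right) \left(-2 + 6\right) \right)} = 33467 \cdot 7 = 234269$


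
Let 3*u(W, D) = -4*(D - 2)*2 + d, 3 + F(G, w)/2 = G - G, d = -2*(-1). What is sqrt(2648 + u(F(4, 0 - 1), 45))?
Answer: sqrt(2534) ≈ 50.339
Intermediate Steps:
d = 2
F(G, w) = -6 (F(G, w) = -6 + 2*(G - G) = -6 + 2*0 = -6 + 0 = -6)
u(W, D) = 6 - 8*D/3 (u(W, D) = (-4*(D - 2)*2 + 2)/3 = (-4*(-2 + D)*2 + 2)/3 = ((8 - 4*D)*2 + 2)/3 = ((16 - 8*D) + 2)/3 = (18 - 8*D)/3 = 6 - 8*D/3)
sqrt(2648 + u(F(4, 0 - 1), 45)) = sqrt(2648 + (6 - 8/3*45)) = sqrt(2648 + (6 - 120)) = sqrt(2648 - 114) = sqrt(2534)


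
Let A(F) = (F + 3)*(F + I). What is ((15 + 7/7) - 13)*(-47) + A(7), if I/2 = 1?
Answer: -51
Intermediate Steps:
I = 2 (I = 2*1 = 2)
A(F) = (2 + F)*(3 + F) (A(F) = (F + 3)*(F + 2) = (3 + F)*(2 + F) = (2 + F)*(3 + F))
((15 + 7/7) - 13)*(-47) + A(7) = ((15 + 7/7) - 13)*(-47) + (6 + 7**2 + 5*7) = ((15 + 7*(1/7)) - 13)*(-47) + (6 + 49 + 35) = ((15 + 1) - 13)*(-47) + 90 = (16 - 13)*(-47) + 90 = 3*(-47) + 90 = -141 + 90 = -51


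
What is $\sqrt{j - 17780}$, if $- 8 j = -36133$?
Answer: $\frac{i \sqrt{212214}}{4} \approx 115.17 i$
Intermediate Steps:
$j = \frac{36133}{8}$ ($j = \left(- \frac{1}{8}\right) \left(-36133\right) = \frac{36133}{8} \approx 4516.6$)
$\sqrt{j - 17780} = \sqrt{\frac{36133}{8} - 17780} = \sqrt{- \frac{106107}{8}} = \frac{i \sqrt{212214}}{4}$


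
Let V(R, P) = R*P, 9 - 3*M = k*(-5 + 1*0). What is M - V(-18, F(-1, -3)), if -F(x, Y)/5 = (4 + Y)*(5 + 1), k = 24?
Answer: -497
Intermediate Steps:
F(x, Y) = -120 - 30*Y (F(x, Y) = -5*(4 + Y)*(5 + 1) = -5*(4 + Y)*6 = -5*(24 + 6*Y) = -120 - 30*Y)
M = 43 (M = 3 - 8*(-5 + 1*0) = 3 - 8*(-5 + 0) = 3 - 8*(-5) = 3 - ⅓*(-120) = 3 + 40 = 43)
V(R, P) = P*R
M - V(-18, F(-1, -3)) = 43 - (-120 - 30*(-3))*(-18) = 43 - (-120 + 90)*(-18) = 43 - (-30)*(-18) = 43 - 1*540 = 43 - 540 = -497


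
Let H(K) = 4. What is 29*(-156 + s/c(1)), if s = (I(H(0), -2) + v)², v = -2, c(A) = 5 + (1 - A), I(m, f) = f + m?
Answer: -4524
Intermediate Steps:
c(A) = 6 - A
s = 0 (s = ((-2 + 4) - 2)² = (2 - 2)² = 0² = 0)
29*(-156 + s/c(1)) = 29*(-156 + 0/(6 - 1*1)) = 29*(-156 + 0/(6 - 1)) = 29*(-156 + 0/5) = 29*(-156 + 0*(⅕)) = 29*(-156 + 0) = 29*(-156) = -4524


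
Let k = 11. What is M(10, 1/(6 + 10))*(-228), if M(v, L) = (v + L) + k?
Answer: -19209/4 ≈ -4802.3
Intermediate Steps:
M(v, L) = 11 + L + v (M(v, L) = (v + L) + 11 = (L + v) + 11 = 11 + L + v)
M(10, 1/(6 + 10))*(-228) = (11 + 1/(6 + 10) + 10)*(-228) = (11 + 1/16 + 10)*(-228) = (337/16)*(-228) = -19209/4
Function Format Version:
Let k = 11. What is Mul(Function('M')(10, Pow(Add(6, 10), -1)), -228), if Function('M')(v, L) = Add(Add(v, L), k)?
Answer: Rational(-19209, 4) ≈ -4802.3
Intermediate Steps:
Function('M')(v, L) = Add(11, L, v) (Function('M')(v, L) = Add(Add(v, L), 11) = Add(Add(L, v), 11) = Add(11, L, v))
Mul(Function('M')(10, Pow(Add(6, 10), -1)), -228) = Mul(Add(11, Pow(Add(6, 10), -1), 10), -228) = Mul(Add(11, Pow(16, -1), 10), -228) = Mul(Add(11, Rational(1, 16), 10), -228) = Mul(Rational(337, 16), -228) = Rational(-19209, 4)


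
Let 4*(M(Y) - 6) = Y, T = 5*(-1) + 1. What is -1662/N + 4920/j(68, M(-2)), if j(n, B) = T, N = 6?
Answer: -1507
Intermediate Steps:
T = -4 (T = -5 + 1 = -4)
M(Y) = 6 + Y/4
j(n, B) = -4
-1662/N + 4920/j(68, M(-2)) = -1662/6 + 4920/(-4) = -1662*⅙ + 4920*(-¼) = -277 - 1230 = -1507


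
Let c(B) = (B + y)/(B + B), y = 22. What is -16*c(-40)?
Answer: -18/5 ≈ -3.6000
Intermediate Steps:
c(B) = (22 + B)/(2*B) (c(B) = (B + 22)/(B + B) = (22 + B)/((2*B)) = (22 + B)*(1/(2*B)) = (22 + B)/(2*B))
-16*c(-40) = -8*(22 - 40)/(-40) = -8*(-1)*(-18)/40 = -16*9/40 = -18/5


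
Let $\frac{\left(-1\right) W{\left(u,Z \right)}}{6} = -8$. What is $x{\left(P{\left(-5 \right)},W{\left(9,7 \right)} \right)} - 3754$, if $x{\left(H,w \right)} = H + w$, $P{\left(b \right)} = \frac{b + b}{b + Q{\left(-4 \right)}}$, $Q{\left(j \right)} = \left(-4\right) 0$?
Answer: $-3704$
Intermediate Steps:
$W{\left(u,Z \right)} = 48$ ($W{\left(u,Z \right)} = \left(-6\right) \left(-8\right) = 48$)
$Q{\left(j \right)} = 0$
$P{\left(b \right)} = 2$ ($P{\left(b \right)} = \frac{b + b}{b + 0} = \frac{2 b}{b} = 2$)
$x{\left(P{\left(-5 \right)},W{\left(9,7 \right)} \right)} - 3754 = \left(2 + 48\right) - 3754 = 50 - 3754 = -3704$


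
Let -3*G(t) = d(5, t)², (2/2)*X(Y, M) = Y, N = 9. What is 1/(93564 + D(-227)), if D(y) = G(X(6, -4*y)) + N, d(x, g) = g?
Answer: 1/93561 ≈ 1.0688e-5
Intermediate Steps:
X(Y, M) = Y
G(t) = -t²/3
D(y) = -3 (D(y) = -⅓*6² + 9 = -⅓*36 + 9 = -12 + 9 = -3)
1/(93564 + D(-227)) = 1/(93564 - 3) = 1/93561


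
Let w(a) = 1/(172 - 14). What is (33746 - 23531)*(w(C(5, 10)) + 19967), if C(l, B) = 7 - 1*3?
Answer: 32226149205/158 ≈ 2.0396e+8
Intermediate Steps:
C(l, B) = 4 (C(l, B) = 7 - 3 = 4)
w(a) = 1/158
(33746 - 23531)*(w(C(5, 10)) + 19967) = (33746 - 23531)*(1/158 + 19967) = 10215*(3154787/158) = 32226149205/158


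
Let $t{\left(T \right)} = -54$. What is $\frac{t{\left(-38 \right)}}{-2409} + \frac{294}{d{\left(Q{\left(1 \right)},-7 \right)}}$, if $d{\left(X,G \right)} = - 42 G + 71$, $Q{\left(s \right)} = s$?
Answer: $\frac{3324}{4015} \approx 0.8279$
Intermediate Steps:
$d{\left(X,G \right)} = 71 - 42 G$
$\frac{t{\left(-38 \right)}}{-2409} + \frac{294}{d{\left(Q{\left(1 \right)},-7 \right)}} = - \frac{54}{-2409} + \frac{294}{71 - -294} = \left(-54\right) \left(- \frac{1}{2409}\right) + \frac{294}{71 + 294} = \frac{18}{803} + \frac{294}{365} = \frac{3324}{4015}$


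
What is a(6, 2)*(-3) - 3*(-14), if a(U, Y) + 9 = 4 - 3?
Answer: 66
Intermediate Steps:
a(U, Y) = -8 (a(U, Y) = -9 + (4 - 3) = -9 + 1 = -8)
a(6, 2)*(-3) - 3*(-14) = -8*(-3) - 3*(-14) = 24 + 42 = 66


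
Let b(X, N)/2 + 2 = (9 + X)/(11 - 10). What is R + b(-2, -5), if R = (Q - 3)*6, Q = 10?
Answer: 52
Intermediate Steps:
b(X, N) = 14 + 2*X (b(X, N) = -4 + 2*((9 + X)/(11 - 10)) = -4 + 2*((9 + X)/1) = -4 + 2*((9 + X)*1) = -4 + 2*(9 + X) = -4 + (18 + 2*X) = 14 + 2*X)
R = 42 (R = (10 - 3)*6 = 7*6 = 42)
R + b(-2, -5) = 42 + (14 + 2*(-2)) = 42 + (14 - 4) = 42 + 10 = 52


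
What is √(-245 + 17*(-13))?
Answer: I*√466 ≈ 21.587*I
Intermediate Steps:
√(-245 + 17*(-13)) = √(-245 - 221) = √(-466) = I*√466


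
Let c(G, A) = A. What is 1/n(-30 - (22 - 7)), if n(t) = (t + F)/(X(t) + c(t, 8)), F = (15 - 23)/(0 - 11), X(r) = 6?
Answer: -154/487 ≈ -0.31622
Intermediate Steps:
F = 8/11 (F = -8/(-11) = -8*(-1/11) = 8/11 ≈ 0.72727)
n(t) = 4/77 + t/14 (n(t) = (t + 8/11)/(6 + 8) = (8/11 + t)/14 = (8/11 + t)*(1/14) = 4/77 + t/14)
1/n(-30 - (22 - 7)) = 1/(4/77 + (-30 - (22 - 7))/14) = 1/(4/77 + (-30 - 1*15)/14) = 1/(4/77 + (-30 - 15)/14) = 1/(4/77 + (1/14)*(-45)) = 1/(4/77 - 45/14) = 1/(-487/154) = -154/487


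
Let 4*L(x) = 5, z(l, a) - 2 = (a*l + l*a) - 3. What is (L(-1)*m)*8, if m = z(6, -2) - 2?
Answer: -270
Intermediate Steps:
z(l, a) = -1 + 2*a*l (z(l, a) = 2 + ((a*l + l*a) - 3) = 2 + ((a*l + a*l) - 3) = 2 + (2*a*l - 3) = 2 + (-3 + 2*a*l) = -1 + 2*a*l)
L(x) = 5/4 (L(x) = (1/4)*5 = 5/4)
m = -27 (m = (-1 + 2*(-2)*6) - 2 = (-1 - 24) - 2 = -25 - 2 = -27)
(L(-1)*m)*8 = ((5/4)*(-27))*8 = -135/4*8 = -270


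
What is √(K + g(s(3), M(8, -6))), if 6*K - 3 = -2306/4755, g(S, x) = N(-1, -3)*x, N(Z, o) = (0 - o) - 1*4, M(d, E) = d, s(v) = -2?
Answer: I*√685610770/9510 ≈ 2.7533*I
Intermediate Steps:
N(Z, o) = -4 - o (N(Z, o) = -o - 4 = -4 - o)
g(S, x) = -x (g(S, x) = (-4 - 1*(-3))*x = (-4 + 3)*x = -x)
K = 11959/28530 (K = ½ + (-2306/4755)/6 = ½ + (-2306*1/4755)/6 = ½ + (⅙)*(-2306/4755) = ½ - 1153/14265 = 11959/28530 ≈ 0.41917)
√(K + g(s(3), M(8, -6))) = √(11959/28530 - 1*8) = √(11959/28530 - 8) = √(-216281/28530) = I*√685610770/9510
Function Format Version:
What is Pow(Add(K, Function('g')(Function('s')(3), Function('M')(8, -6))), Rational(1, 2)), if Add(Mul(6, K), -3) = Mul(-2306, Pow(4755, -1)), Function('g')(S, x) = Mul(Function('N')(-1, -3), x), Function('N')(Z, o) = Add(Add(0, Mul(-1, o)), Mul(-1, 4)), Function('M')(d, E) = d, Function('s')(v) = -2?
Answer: Mul(Rational(1, 9510), I, Pow(685610770, Rational(1, 2))) ≈ Mul(2.7533, I)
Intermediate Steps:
Function('N')(Z, o) = Add(-4, Mul(-1, o)) (Function('N')(Z, o) = Add(Mul(-1, o), -4) = Add(-4, Mul(-1, o)))
Function('g')(S, x) = Mul(-1, x) (Function('g')(S, x) = Mul(Add(-4, Mul(-1, -3)), x) = Mul(Add(-4, 3), x) = Mul(-1, x))
K = Rational(11959, 28530) (K = Add(Rational(1, 2), Mul(Rational(1, 6), Mul(-2306, Pow(4755, -1)))) = Add(Rational(1, 2), Mul(Rational(1, 6), Mul(-2306, Rational(1, 4755)))) = Add(Rational(1, 2), Mul(Rational(1, 6), Rational(-2306, 4755))) = Add(Rational(1, 2), Rational(-1153, 14265)) = Rational(11959, 28530) ≈ 0.41917)
Pow(Add(K, Function('g')(Function('s')(3), Function('M')(8, -6))), Rational(1, 2)) = Pow(Add(Rational(11959, 28530), Mul(-1, 8)), Rational(1, 2)) = Pow(Add(Rational(11959, 28530), -8), Rational(1, 2)) = Pow(Rational(-216281, 28530), Rational(1, 2)) = Mul(Rational(1, 9510), I, Pow(685610770, Rational(1, 2)))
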